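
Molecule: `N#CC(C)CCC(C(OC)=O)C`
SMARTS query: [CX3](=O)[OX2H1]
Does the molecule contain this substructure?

No

The pattern [CX3](=O)[OX2H1] describes an sp2 carbon double-bonded to O and single-bonded to an -OH oxygen — a carboxylic acid.
The closest candidate here is a methyl-ester group (-C(=O)OCH3), but the singly-bonded O has no H (OX2H0, not OX2H1). No other fragment satisfies the full query, so there is no match.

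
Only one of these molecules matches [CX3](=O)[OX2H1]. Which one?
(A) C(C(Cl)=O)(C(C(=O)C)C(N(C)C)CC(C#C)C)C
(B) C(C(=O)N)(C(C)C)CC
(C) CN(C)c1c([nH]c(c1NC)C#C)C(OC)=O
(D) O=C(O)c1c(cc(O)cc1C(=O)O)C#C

D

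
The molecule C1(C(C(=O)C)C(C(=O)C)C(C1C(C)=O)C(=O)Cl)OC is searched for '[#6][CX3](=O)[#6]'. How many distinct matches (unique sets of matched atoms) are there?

3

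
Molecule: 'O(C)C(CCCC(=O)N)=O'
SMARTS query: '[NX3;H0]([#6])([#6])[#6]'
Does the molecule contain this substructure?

No

The pattern [NX3;H0]([#6])([#6])[#6] describes a trivalent nitrogen with no H, bonded to three carbons — a tertiary amine.
The closest candidate here is a primary amide (-C(=O)NH2), but the amide nitrogen has H2 and only one carbon neighbour. No other fragment satisfies the full query, so there is no match.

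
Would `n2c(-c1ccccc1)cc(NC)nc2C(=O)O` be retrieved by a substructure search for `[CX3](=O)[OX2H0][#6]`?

No

The pattern [CX3](=O)[OX2H0][#6] describes a carbonyl carbon bonded to an oxygen that is itself bonded to carbon (no H on that O) — an ester.
The closest candidate here is a carboxylic acid group (-C(=O)OH), but the singly-bonded O carries H (OX2H1, not H0). No other fragment satisfies the full query, so there is no match.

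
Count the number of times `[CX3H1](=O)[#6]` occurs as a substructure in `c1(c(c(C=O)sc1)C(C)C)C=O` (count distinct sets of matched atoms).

[CX3H1](=O)[#6] is the SMARTS for an aldehyde: an sp2 carbon with one H, double-bonded to O and single-bonded to carbon.
The molecule carries 2 separate instances of an aldehyde (-CHO) meeting every constraint; each maps to a distinct set of atoms, giving 2 matches.

2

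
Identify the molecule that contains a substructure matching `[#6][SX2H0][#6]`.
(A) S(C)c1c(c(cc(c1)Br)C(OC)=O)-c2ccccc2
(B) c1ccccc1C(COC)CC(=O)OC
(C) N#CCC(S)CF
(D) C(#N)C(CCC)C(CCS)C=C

[#6][SX2H0][#6] describes an aliphatic sulfur bridging two carbons with no H on the sulfur (a thioether).
(A) contains a methylthio ether (-SCH3), which satisfies every atom and bond constraint.
(B) has a methoxy ether (-OCH3) but the bridging atom is O, not S.
(C) has a thiol (-SH) but the sulfur has H1, not H0 bridging two carbons.
(D) has a thiol (-SH) but the sulfur has H1, not H0 bridging two carbons.
So the answer is (A).

A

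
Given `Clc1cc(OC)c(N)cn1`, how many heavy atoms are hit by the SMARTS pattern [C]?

The query [C] means: uppercase C matches aliphatic (non-aromatic) carbon only.
Check the 10 heavy atoms by environment: 1× n (aromatic) → no; 5× c (aromatic) → no; 1× Cl → no; 1× O → no; 1× C → match; 1× N → no.
That gives 1 matching atom.

1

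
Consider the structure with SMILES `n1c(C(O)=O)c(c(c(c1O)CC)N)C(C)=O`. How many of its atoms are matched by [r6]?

6

The query [r6] means: r6 matches atoms in a six-membered ring.
Check the 16 heavy atoms by environment: 1× n (aromatic, in 6-ring) → match; 5× c (aromatic, in 6-ring) → match; 5× C (acyclic) → no; 4× O (acyclic) → no; 1× N (acyclic) → no.
Summing the matching environments: 1 + 5 = 6 matching atoms.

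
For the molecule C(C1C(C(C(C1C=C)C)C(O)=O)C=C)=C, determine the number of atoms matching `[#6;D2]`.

The query [#6;D2] means: any carbon bonded to exactly two heavy atoms.
Check the 15 heavy atoms by environment: 6× C (D3) → no; 3× C (D2) → match; 4× C (D1) → no; 2× O (D1) → no.
That gives 3 matching atoms.

3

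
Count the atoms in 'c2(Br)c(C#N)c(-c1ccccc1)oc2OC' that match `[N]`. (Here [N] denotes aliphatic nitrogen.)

1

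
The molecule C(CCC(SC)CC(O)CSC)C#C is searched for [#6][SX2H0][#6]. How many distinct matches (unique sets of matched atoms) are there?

[#6][SX2H0][#6] is the SMARTS for a thioether: an aliphatic sulfur bridging two carbons with no H on the sulfur.
The molecule carries 2 separate instances of a methylthio ether (-SCH3) meeting every constraint; each maps to a distinct set of atoms, giving 2 matches.

2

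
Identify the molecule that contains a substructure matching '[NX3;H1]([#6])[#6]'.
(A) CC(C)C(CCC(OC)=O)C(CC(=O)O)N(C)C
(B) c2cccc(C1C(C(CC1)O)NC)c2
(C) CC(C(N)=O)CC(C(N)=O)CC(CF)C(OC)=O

B

[NX3;H1]([#6])[#6] describes a trivalent nitrogen with one H, bonded to two carbons (a secondary amine).
(A) has a dimethylamino group (-N(CH3)2) but the nitrogen has H0, not H1.
(B) contains an N-methylamino group (-NHCH3), which satisfies every atom and bond constraint.
(C) has a primary amide (-C(=O)NH2) but the -C(=O)NH2 nitrogen has H2, not H1.
So the answer is (B).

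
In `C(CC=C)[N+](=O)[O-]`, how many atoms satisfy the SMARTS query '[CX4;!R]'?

2

The query [CX4;!R] means: aliphatic carbon with four total connections, not in a ring.
Check the 7 heavy atoms by environment: 2× C (X4, acyclic) → match; 2× C (X3, acyclic) → no; 1× N (charge +1, X3, acyclic) → no; 1× O (charge -1, X1, acyclic) → no; 1× O (X1, acyclic) → no.
That gives 2 matching atoms.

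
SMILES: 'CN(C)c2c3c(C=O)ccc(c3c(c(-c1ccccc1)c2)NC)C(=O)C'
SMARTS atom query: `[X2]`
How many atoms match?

The query [X2] means: any atom with exactly two total connections (bonds + H).
Check the 26 heavy atoms by environment: 16× c (aromatic, X3) → no; 2× C (X3) → no; 2× O (X1) → no; 4× C (X4) → no; 2× N (X3) → no.
No environment satisfies the query, so 0 matching atoms.

0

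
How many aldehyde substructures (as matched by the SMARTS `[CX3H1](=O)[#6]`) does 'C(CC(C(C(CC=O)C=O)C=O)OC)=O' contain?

4

[CX3H1](=O)[#6] is the SMARTS for an aldehyde: an sp2 carbon with one H, double-bonded to O and single-bonded to carbon.
The molecule carries 4 separate instances of an aldehyde (-CHO) meeting every constraint; each maps to a distinct set of atoms, giving 4 matches.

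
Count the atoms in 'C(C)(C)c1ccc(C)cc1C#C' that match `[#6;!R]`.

The query [#6;!R] means: carbon not in any ring.
Check the 12 heavy atoms by environment: 6× c (aromatic, in 6-ring) → no; 6× C (acyclic) → match.
That gives 6 matching atoms.

6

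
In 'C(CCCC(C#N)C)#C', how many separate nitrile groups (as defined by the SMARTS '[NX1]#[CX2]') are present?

1

[NX1]#[CX2] is the SMARTS for a nitrile: a nitrogen triple-bonded to a two-connected carbon.
Exactly one fragment in the molecule meets all constraints, giving 1 match.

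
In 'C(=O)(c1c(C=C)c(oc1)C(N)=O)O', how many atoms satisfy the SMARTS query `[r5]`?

The query [r5] means: r5 matches atoms in a five-membered ring.
Check the 13 heavy atoms by environment: 1× o (aromatic, in 5-ring) → match; 4× c (aromatic, in 5-ring) → match; 4× C (acyclic) → no; 3× O (acyclic) → no; 1× N (acyclic) → no.
Summing the matching environments: 1 + 4 = 5 matching atoms.

5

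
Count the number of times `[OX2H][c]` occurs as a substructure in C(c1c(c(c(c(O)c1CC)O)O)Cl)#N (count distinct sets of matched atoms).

3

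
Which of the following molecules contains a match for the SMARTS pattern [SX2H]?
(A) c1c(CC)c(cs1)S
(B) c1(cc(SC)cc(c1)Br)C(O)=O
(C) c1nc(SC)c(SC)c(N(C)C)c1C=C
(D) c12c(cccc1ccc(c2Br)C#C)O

[SX2H] describes an aliphatic sulfur with two connections, one being H (a thiol).
(A) contains a thiol (-SH), which satisfies every atom and bond constraint.
(B) has a methylthio ether (-SCH3) but the sulfur has H0 (bonded to two carbons), not H1.
(C) has a methylthio ether (-SCH3) but the sulfur has H0 (bonded to two carbons), not H1.
(D) has a hydroxyl group (-OH) but it is an -OH, not an -SH.
So the answer is (A).

A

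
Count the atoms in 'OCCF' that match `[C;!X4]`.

The query [C;!X4] means: aliphatic carbon that does not have four total connections.
Check the 4 heavy atoms by environment: 2× C (X4) → no; 1× F (X1) → no; 1× O (X2) → no.
No environment satisfies the query, so 0 matching atoms.

0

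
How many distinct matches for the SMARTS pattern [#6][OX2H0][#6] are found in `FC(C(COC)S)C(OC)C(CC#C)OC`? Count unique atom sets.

[#6][OX2H0][#6] is the SMARTS for an ether: an aliphatic oxygen bridging two carbons with no H on the oxygen.
The molecule carries 3 separate instances of a methoxy ether (-OCH3) meeting every constraint; each maps to a distinct set of atoms, giving 3 matches.

3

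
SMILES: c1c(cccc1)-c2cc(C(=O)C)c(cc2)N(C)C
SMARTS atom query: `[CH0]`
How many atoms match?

1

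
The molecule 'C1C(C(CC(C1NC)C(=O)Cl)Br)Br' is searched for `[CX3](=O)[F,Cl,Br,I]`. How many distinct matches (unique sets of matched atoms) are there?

[CX3](=O)[F,Cl,Br,I] is the SMARTS for an acyl halide: a carbonyl carbon bonded to a halogen.
Exactly one fragment in the molecule meets all constraints, giving 1 match.

1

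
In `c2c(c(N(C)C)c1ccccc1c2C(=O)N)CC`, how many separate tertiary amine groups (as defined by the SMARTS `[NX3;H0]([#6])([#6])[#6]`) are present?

1

[NX3;H0]([#6])([#6])[#6] is the SMARTS for a tertiary amine: a trivalent nitrogen with no H, bonded to three carbons.
Exactly one fragment in the molecule meets all constraints, giving 1 match.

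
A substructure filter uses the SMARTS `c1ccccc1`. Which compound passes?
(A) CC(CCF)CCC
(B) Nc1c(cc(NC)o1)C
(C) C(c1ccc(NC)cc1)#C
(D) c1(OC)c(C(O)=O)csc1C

C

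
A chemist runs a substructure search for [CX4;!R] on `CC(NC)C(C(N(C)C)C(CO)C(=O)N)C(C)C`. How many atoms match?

12

The query [CX4;!R] means: aliphatic carbon with four total connections, not in a ring.
Check the 18 heavy atoms by environment: 12× C (X4, acyclic) → match; 3× N (X3, acyclic) → no; 1× C (X3, acyclic) → no; 1× O (X1, acyclic) → no; 1× O (X2, acyclic) → no.
That gives 12 matching atoms.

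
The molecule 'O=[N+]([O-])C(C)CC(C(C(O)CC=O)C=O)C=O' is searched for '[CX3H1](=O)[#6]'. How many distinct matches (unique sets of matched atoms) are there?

3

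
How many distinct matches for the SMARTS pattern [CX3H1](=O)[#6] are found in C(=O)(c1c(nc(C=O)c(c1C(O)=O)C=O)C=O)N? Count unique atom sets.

[CX3H1](=O)[#6] is the SMARTS for an aldehyde: an sp2 carbon with one H, double-bonded to O and single-bonded to carbon.
The molecule carries 3 separate instances of an aldehyde (-CHO) meeting every constraint; each maps to a distinct set of atoms, giving 3 matches.

3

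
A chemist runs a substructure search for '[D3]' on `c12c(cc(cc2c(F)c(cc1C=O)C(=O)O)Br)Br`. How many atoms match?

The query [D3] means: atom with exactly three heavy-atom neighbours.
Check the 18 heavy atoms by environment: 7× c (aromatic, D3) → match; 3× c (aromatic, D2) → no; 1× F (D1) → no; 2× Br (D1) → no; 1× C (D3) → match; 3× O (D1) → no; 1× C (D2) → no.
Summing the matching environments: 7 + 1 = 8 matching atoms.

8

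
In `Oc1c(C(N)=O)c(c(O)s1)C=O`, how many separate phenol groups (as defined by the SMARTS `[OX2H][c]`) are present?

[OX2H][c] is the SMARTS for a phenol: a hydroxyl oxygen attached to an aromatic carbon.
The molecule carries 2 separate instances of a hydroxyl group (-OH) meeting every constraint; each maps to a distinct set of atoms, giving 2 matches.

2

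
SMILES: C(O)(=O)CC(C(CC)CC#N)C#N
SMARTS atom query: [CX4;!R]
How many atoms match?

6

The query [CX4;!R] means: aliphatic carbon with four total connections, not in a ring.
Check the 13 heavy atoms by environment: 6× C (X4, acyclic) → match; 2× C (X2, acyclic) → no; 2× N (X1, acyclic) → no; 1× C (X3, acyclic) → no; 1× O (X1, acyclic) → no; 1× O (X2, acyclic) → no.
That gives 6 matching atoms.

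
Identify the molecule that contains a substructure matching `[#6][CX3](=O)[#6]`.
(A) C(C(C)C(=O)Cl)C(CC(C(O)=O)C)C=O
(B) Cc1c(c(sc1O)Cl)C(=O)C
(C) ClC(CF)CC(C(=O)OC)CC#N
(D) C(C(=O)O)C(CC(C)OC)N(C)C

[#6][CX3](=O)[#6] describes a carbonyl carbon (no H) flanked by two carbons (a ketone).
(A) has an aldehyde (-CHO) but the carbonyl carbon has H1, so it is not flanked by two carbons.
(B) contains an acetyl/ketone group (-C(=O)CH3), which satisfies every atom and bond constraint.
(C) has a methyl-ester group (-C(=O)OCH3) but one neighbour of the carbonyl carbon is O, not C.
(D) has a carboxylic acid group (-C(=O)OH) but one neighbour of the carbonyl carbon is O, not C.
So the answer is (B).

B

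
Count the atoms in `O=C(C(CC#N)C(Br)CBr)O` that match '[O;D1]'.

The query [O;D1] means: aliphatic oxygen bonded to exactly one heavy atom.
Check the 11 heavy atoms by environment: 3× C (D2) → no; 3× C (D3) → no; 2× O (D1) → match; 2× Br (D1) → no; 1× N (D1) → no.
That gives 2 matching atoms.

2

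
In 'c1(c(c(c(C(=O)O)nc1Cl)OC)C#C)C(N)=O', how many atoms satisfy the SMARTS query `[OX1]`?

2

The query [OX1] means: aliphatic oxygen with one total connection — typically a carbonyl =O or an oxide.
Check the 17 heavy atoms by environment: 1× n (aromatic, X2) → no; 5× c (aromatic, X3) → no; 1× Cl (X1) → no; 2× C (X3) → no; 2× O (X1) → match; 1× N (X3) → no; 2× O (X2) → no; 1× C (X4) → no; 2× C (X2) → no.
That gives 2 matching atoms.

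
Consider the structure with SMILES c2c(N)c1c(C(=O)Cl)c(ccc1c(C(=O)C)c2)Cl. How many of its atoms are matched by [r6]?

10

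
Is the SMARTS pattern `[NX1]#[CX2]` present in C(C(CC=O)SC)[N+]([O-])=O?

No

The pattern [NX1]#[CX2] describes a nitrogen triple-bonded to a two-connected carbon — a nitrile.
The closest candidate here is a nitro group (-[N+](=O)[O-]), but there is no C#N triple bond. No other fragment satisfies the full query, so there is no match.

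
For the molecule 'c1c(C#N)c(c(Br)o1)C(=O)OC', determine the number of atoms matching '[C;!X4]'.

Check the 12 heavy atoms by environment: 1× o (aromatic, X2) → no; 4× c (aromatic, X3) → no; 1× C (X3) → match; 1× O (X1) → no; 1× O (X2) → no; 1× C (X4) → no; 1× Br (X1) → no; 1× C (X2) → match; 1× N (X1) → no.
Summing the matching environments: 1 + 1 = 2 matching atoms.

2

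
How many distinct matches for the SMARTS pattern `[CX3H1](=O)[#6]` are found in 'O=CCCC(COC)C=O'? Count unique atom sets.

[CX3H1](=O)[#6] is the SMARTS for an aldehyde: an sp2 carbon with one H, double-bonded to O and single-bonded to carbon.
The molecule carries 2 separate instances of an aldehyde (-CHO) meeting every constraint; each maps to a distinct set of atoms, giving 2 matches.

2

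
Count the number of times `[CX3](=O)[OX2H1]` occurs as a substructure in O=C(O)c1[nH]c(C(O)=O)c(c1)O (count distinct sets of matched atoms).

2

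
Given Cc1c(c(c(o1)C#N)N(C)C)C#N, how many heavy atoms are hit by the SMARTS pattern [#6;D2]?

The query [#6;D2] means: any carbon bonded to exactly two heavy atoms.
Check the 13 heavy atoms by environment: 1× o (aromatic, D2) → no; 4× c (aromatic, D3) → no; 3× C (D1) → no; 2× C (D2) → match; 2× N (D1) → no; 1× N (D3) → no.
That gives 2 matching atoms.

2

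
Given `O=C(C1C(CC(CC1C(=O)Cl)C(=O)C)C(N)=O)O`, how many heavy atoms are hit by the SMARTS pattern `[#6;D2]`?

The query [#6;D2] means: any carbon bonded to exactly two heavy atoms.
Check the 18 heavy atoms by environment: 8× C (D3) → no; 2× C (D2) → match; 5× O (D1) → no; 1× Cl (D1) → no; 1× C (D1) → no; 1× N (D1) → no.
That gives 2 matching atoms.

2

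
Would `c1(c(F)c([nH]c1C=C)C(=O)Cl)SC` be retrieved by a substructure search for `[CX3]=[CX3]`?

Yes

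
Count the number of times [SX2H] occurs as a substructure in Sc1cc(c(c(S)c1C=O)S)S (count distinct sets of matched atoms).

[SX2H] is the SMARTS for a thiol: an aliphatic sulfur with two connections, one being H.
The molecule carries 4 separate instances of a thiol (-SH) meeting every constraint; each maps to a distinct set of atoms, giving 4 matches.

4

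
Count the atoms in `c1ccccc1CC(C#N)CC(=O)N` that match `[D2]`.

8

Check the 14 heavy atoms by environment: 3× C (D2) → match; 2× C (D3) → no; 1× c (aromatic, D3) → no; 5× c (aromatic, D2) → match; 2× N (D1) → no; 1× O (D1) → no.
Summing the matching environments: 3 + 5 = 8 matching atoms.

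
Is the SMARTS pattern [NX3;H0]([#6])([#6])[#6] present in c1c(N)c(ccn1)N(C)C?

The pattern [NX3;H0]([#6])([#6])[#6] describes a trivalent nitrogen with no H, bonded to three carbons — a tertiary amine.
The molecule carries a dimethylamino group (-N(CH3)2), whose atoms satisfy every constraint of the query, so the pattern matches.

Yes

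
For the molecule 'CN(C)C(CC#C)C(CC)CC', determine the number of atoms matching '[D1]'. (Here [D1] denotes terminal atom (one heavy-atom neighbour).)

Check the 12 heavy atoms by environment: 5× C (D1) → match; 4× C (D2) → no; 2× C (D3) → no; 1× N (D3) → no.
That gives 5 matching atoms.

5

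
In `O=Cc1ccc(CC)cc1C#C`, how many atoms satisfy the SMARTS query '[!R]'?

The query [!R] means: !R matches any atom not in a ring.
Check the 12 heavy atoms by environment: 6× c (aromatic, in 6-ring) → no; 5× C (acyclic) → match; 1× O (acyclic) → match.
Summing the matching environments: 5 + 1 = 6 matching atoms.

6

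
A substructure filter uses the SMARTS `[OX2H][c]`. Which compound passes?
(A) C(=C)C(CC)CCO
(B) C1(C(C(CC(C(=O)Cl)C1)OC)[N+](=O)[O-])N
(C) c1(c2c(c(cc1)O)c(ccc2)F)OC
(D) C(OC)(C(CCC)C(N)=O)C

[OX2H][c] describes a hydroxyl oxygen attached to an aromatic carbon (a phenol).
(A) has a hydroxyl group (-OH) but the -OH is on an aliphatic carbon, not an aromatic c.
(B) has a methoxy ether (-OCH3) but the oxygen has H0, not H1.
(C) contains a hydroxyl group (-OH), which satisfies every atom and bond constraint.
(D) has a methoxy ether (-OCH3) but the oxygen has H0, not H1.
So the answer is (C).

C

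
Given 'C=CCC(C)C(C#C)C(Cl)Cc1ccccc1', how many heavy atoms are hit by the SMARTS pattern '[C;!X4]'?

4

Check the 17 heavy atoms by environment: 6× C (X4) → no; 2× C (X3) → match; 1× Cl (X1) → no; 2× C (X2) → match; 6× c (aromatic, X3) → no.
Summing the matching environments: 2 + 2 = 4 matching atoms.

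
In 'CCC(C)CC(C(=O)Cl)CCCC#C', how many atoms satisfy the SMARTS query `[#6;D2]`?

6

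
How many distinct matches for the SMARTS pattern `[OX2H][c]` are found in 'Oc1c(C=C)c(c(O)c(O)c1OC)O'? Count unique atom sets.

4

[OX2H][c] is the SMARTS for a phenol: a hydroxyl oxygen attached to an aromatic carbon.
The molecule carries 4 separate instances of a hydroxyl group (-OH) meeting every constraint; each maps to a distinct set of atoms, giving 4 matches.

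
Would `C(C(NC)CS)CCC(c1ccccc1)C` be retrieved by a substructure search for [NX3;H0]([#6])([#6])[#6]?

The pattern [NX3;H0]([#6])([#6])[#6] describes a trivalent nitrogen with no H, bonded to three carbons — a tertiary amine.
The closest candidate here is an N-methylamino group (-NHCH3), but the nitrogen still has one H (H1), not H0. No other fragment satisfies the full query, so there is no match.

No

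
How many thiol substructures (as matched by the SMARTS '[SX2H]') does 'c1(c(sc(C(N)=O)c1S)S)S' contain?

[SX2H] is the SMARTS for a thiol: an aliphatic sulfur with two connections, one being H.
The molecule carries 3 separate instances of a thiol (-SH) meeting every constraint; each maps to a distinct set of atoms, giving 3 matches.

3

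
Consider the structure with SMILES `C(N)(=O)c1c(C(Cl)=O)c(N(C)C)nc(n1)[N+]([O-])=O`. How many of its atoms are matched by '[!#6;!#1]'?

10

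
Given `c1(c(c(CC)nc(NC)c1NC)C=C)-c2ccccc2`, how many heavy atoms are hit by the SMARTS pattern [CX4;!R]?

4

The query [CX4;!R] means: aliphatic carbon with four total connections, not in a ring.
Check the 20 heavy atoms by environment: 1× n (aromatic, X2, in 6-ring) → no; 11× c (aromatic, X3, in 6-ring) → no; 2× C (X3, acyclic) → no; 4× C (X4, acyclic) → match; 2× N (X3, acyclic) → no.
That gives 4 matching atoms.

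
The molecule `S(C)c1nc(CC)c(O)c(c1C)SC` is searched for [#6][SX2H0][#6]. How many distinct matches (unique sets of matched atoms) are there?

2

[#6][SX2H0][#6] is the SMARTS for a thioether: an aliphatic sulfur bridging two carbons with no H on the sulfur.
The molecule carries 2 separate instances of a methylthio ether (-SCH3) meeting every constraint; each maps to a distinct set of atoms, giving 2 matches.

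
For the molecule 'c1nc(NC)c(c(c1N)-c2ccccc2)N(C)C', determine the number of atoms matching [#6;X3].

Check the 18 heavy atoms by environment: 1× n (aromatic, X2) → no; 11× c (aromatic, X3) → match; 3× N (X3) → no; 3× C (X4) → no.
That gives 11 matching atoms.

11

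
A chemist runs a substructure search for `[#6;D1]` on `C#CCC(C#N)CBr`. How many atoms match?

1

Check the 8 heavy atoms by environment: 4× C (D2) → no; 1× C (D3) → no; 1× Br (D1) → no; 1× C (D1) → match; 1× N (D1) → no.
That gives 1 matching atom.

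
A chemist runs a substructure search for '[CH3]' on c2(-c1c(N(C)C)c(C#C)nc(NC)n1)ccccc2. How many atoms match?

The query [CH3] means: aliphatic carbon with exactly three hydrogens.
Check the 19 heavy atoms by environment: 2× n (aromatic, H0) → no; 5× c (aromatic, H0) → no; 1× N (H0) → no; 3× C (H3) → match; 5× c (aromatic, H1) → no; 1× C (H0) → no; 1× C (H1) → no; 1× N (H1) → no.
That gives 3 matching atoms.

3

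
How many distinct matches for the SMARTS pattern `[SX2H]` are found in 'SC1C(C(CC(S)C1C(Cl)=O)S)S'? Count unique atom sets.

4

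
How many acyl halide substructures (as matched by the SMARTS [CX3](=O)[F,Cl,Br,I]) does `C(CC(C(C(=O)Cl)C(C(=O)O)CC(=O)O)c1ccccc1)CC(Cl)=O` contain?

2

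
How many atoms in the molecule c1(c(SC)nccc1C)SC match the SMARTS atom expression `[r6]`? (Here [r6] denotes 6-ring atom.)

6

Check the 11 heavy atoms by environment: 1× n (aromatic, in 6-ring) → match; 5× c (aromatic, in 6-ring) → match; 2× S (acyclic) → no; 3× C (acyclic) → no.
Summing the matching environments: 1 + 5 = 6 matching atoms.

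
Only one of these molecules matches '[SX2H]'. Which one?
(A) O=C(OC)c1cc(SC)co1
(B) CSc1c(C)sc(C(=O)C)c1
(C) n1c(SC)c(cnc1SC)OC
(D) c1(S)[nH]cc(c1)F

[SX2H] describes an aliphatic sulfur with two connections, one being H (a thiol).
(A) has a methylthio ether (-SCH3) but the sulfur has H0 (bonded to two carbons), not H1.
(B) has a methylthio ether (-SCH3) but the sulfur has H0 (bonded to two carbons), not H1.
(C) has a methylthio ether (-SCH3) but the sulfur has H0 (bonded to two carbons), not H1.
(D) contains a thiol (-SH), which satisfies every atom and bond constraint.
So the answer is (D).

D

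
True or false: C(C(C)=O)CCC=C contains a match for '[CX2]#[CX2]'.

False

The pattern [CX2]#[CX2] describes a carbon-carbon triple bond — an alkyne.
The closest candidate here is a vinyl group (-CH=CH2), but the C=C is a double bond; both carbons are CX3, not CX2. No other fragment satisfies the full query, so there is no match.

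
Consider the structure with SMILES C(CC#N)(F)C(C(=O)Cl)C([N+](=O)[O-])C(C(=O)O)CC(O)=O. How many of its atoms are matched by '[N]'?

2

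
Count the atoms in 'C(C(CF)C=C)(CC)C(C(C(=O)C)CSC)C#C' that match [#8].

The query [#8] means: #8 matches any oxygen atom.
Check the 18 heavy atoms by environment: 15× C → no; 1× O → match; 1× S → no; 1× F → no.
That gives 1 matching atom.

1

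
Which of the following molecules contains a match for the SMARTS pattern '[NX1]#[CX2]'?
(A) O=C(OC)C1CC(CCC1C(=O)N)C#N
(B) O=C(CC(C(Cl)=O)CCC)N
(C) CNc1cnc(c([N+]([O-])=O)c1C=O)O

A

[NX1]#[CX2] describes a nitrogen triple-bonded to a two-connected carbon (a nitrile).
(A) contains a nitrile (-C#N), which satisfies every atom and bond constraint.
(B) has a primary amide (-C(=O)NH2) but the nitrogen is NX3, not NX1.
(C) has a nitro group (-[N+](=O)[O-]) but there is no C#N triple bond.
So the answer is (A).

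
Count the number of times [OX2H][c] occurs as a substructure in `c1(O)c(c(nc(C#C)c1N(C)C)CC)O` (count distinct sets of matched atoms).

2

[OX2H][c] is the SMARTS for a phenol: a hydroxyl oxygen attached to an aromatic carbon.
The molecule carries 2 separate instances of a hydroxyl group (-OH) meeting every constraint; each maps to a distinct set of atoms, giving 2 matches.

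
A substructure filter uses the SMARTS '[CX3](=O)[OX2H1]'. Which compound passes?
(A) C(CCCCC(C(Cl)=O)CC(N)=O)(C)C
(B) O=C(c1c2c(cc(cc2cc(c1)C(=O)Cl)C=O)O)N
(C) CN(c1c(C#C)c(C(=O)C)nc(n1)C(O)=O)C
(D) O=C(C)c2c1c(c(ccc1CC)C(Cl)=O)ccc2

[CX3](=O)[OX2H1] describes an sp2 carbon double-bonded to O and single-bonded to an -OH oxygen (a carboxylic acid).
(A) has a primary amide (-C(=O)NH2) but the carbonyl is bonded to N, not to an -OH oxygen.
(B) has an acyl chloride (-C(=O)Cl) but the carbonyl is bonded to Cl, not to an -OH oxygen.
(C) contains a carboxylic acid group (-C(=O)OH), which satisfies every atom and bond constraint.
(D) has an acyl chloride (-C(=O)Cl) but the carbonyl is bonded to Cl, not to an -OH oxygen.
So the answer is (C).

C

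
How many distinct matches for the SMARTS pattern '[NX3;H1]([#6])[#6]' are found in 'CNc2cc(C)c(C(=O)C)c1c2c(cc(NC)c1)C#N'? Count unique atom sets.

2

[NX3;H1]([#6])[#6] is the SMARTS for a secondary amine: a trivalent nitrogen with one H, bonded to two carbons.
The molecule carries 2 separate instances of an N-methylamino group (-NHCH3) meeting every constraint; each maps to a distinct set of atoms, giving 2 matches.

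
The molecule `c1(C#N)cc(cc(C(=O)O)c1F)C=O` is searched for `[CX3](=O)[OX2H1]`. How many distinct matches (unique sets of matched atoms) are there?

1

[CX3](=O)[OX2H1] is the SMARTS for a carboxylic acid: an sp2 carbon double-bonded to O and single-bonded to an -OH oxygen.
Exactly one fragment in the molecule meets all constraints, giving 1 match.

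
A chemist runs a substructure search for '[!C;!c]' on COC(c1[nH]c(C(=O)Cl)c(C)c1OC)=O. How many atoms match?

6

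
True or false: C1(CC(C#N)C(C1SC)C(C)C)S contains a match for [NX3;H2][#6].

The pattern [NX3;H2][#6] describes a trivalent nitrogen with two H attached to carbon — a primary amine.
The closest candidate here is a nitrile (-C#N), but the nitrogen is NX1 (triple-bonded), not NX3 with two H. No other fragment satisfies the full query, so there is no match.

False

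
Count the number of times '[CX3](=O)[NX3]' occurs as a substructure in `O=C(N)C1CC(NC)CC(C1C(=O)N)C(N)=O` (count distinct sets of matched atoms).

3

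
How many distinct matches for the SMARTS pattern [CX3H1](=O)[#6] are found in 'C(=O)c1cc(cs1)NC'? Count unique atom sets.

1

[CX3H1](=O)[#6] is the SMARTS for an aldehyde: an sp2 carbon with one H, double-bonded to O and single-bonded to carbon.
Exactly one fragment in the molecule meets all constraints, giving 1 match.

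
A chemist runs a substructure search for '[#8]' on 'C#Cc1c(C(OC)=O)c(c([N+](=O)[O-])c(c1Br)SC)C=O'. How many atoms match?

5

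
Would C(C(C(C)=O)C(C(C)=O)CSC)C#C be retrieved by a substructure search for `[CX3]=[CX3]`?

No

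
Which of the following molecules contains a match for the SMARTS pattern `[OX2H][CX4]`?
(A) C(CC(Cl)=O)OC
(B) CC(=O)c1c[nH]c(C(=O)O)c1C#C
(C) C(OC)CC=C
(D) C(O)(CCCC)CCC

[OX2H][CX4] describes a hydroxyl oxygen bound to an sp3 (X4) carbon (an aliphatic alcohol).
(A) has a methoxy ether (-OCH3) but the oxygen has H0 (ether), not H1.
(B) has a carboxylic acid group (-C(=O)OH) but the -OH is on a CX3 carbonyl carbon, not a CX4 carbon.
(C) has a methoxy ether (-OCH3) but the oxygen has H0 (ether), not H1.
(D) contains a hydroxyl group (-OH), which satisfies every atom and bond constraint.
So the answer is (D).

D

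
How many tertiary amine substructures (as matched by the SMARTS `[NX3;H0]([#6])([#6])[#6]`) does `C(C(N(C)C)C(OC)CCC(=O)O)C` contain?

[NX3;H0]([#6])([#6])[#6] is the SMARTS for a tertiary amine: a trivalent nitrogen with no H, bonded to three carbons.
Exactly one fragment in the molecule meets all constraints, giving 1 match.

1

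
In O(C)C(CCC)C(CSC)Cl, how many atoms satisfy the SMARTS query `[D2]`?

5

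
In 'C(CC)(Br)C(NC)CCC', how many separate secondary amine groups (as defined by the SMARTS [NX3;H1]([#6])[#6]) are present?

[NX3;H1]([#6])[#6] is the SMARTS for a secondary amine: a trivalent nitrogen with one H, bonded to two carbons.
Exactly one fragment in the molecule meets all constraints, giving 1 match.

1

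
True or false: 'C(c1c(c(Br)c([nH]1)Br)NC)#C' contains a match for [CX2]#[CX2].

True

The pattern [CX2]#[CX2] describes a carbon-carbon triple bond — an alkyne.
The molecule carries an ethynyl group (-C#CH), whose atoms satisfy every constraint of the query, so the pattern matches.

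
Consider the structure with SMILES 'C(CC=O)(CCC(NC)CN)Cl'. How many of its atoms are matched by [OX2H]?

The query [OX2H] means: aliphatic oxygen with two connections, one of which is H — an -OH oxygen.
Check the 12 heavy atoms by environment: 4× C (H2, X4) → no; 2× C (H1, X4) → no; 1× Cl (H0, X1) → no; 1× N (H1, X3) → no; 1× C (H3, X4) → no; 1× N (H2, X3) → no; 1× C (H1, X3) → no; 1× O (H0, X1) → no.
No environment satisfies the query, so 0 matching atoms.

0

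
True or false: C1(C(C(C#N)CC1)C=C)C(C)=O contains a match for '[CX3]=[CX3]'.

True

The pattern [CX3]=[CX3] describes a non-aromatic C=C double bond between two sp2 carbons — an alkene.
The molecule carries a vinyl group (-CH=CH2), whose atoms satisfy every constraint of the query, so the pattern matches.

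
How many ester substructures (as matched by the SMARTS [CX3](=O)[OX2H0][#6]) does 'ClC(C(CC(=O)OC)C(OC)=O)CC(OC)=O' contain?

3

[CX3](=O)[OX2H0][#6] is the SMARTS for an ester: a carbonyl carbon bonded to an oxygen that is itself bonded to carbon (no H on that O).
The molecule carries 3 separate instances of a methyl-ester group (-C(=O)OCH3) meeting every constraint; each maps to a distinct set of atoms, giving 3 matches.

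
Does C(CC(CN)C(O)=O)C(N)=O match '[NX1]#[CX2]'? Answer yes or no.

No

The pattern [NX1]#[CX2] describes a nitrogen triple-bonded to a two-connected carbon — a nitrile.
The closest candidate here is a primary amide (-C(=O)NH2), but the nitrogen is NX3, not NX1. No other fragment satisfies the full query, so there is no match.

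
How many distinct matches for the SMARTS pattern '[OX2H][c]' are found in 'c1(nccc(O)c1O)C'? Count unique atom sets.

2

[OX2H][c] is the SMARTS for a phenol: a hydroxyl oxygen attached to an aromatic carbon.
The molecule carries 2 separate instances of a hydroxyl group (-OH) meeting every constraint; each maps to a distinct set of atoms, giving 2 matches.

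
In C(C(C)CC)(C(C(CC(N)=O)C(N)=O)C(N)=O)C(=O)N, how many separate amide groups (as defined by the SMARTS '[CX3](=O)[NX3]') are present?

4

[CX3](=O)[NX3] is the SMARTS for an amide: a carbonyl carbon bonded to a trivalent nitrogen.
The molecule carries 4 separate instances of a primary amide (-C(=O)NH2) meeting every constraint; each maps to a distinct set of atoms, giving 4 matches.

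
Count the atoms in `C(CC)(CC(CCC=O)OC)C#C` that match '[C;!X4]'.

The query [C;!X4] means: aliphatic carbon that does not have four total connections.
Check the 13 heavy atoms by environment: 8× C (X4) → no; 1× O (X2) → no; 2× C (X2) → match; 1× C (X3) → match; 1× O (X1) → no.
Summing the matching environments: 2 + 1 = 3 matching atoms.

3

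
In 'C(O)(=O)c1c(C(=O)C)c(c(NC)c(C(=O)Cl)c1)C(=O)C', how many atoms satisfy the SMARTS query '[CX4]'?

3

The query [CX4] means: C with X4: aliphatic carbon with exactly 4 total connections (bonds + H).
Check the 20 heavy atoms by environment: 6× c (aromatic, X3) → no; 1× N (X3) → no; 3× C (X4) → match; 4× C (X3) → no; 4× O (X1) → no; 1× O (X2) → no; 1× Cl (X1) → no.
That gives 3 matching atoms.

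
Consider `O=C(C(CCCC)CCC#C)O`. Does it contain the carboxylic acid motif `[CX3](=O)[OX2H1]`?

Yes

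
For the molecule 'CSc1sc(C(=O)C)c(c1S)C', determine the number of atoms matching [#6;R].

4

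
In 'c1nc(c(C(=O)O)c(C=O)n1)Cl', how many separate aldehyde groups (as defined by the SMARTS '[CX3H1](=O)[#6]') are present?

1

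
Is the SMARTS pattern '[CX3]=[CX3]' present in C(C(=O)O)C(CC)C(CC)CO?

No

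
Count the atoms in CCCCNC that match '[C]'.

5

The query [C] means: uppercase C matches aliphatic (non-aromatic) carbon only.
Check the 6 heavy atoms by environment: 5× C → match; 1× N → no.
That gives 5 matching atoms.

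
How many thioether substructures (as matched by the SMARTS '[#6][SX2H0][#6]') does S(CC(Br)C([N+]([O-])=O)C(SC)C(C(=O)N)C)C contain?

[#6][SX2H0][#6] is the SMARTS for a thioether: an aliphatic sulfur bridging two carbons with no H on the sulfur.
The molecule carries 2 separate instances of a methylthio ether (-SCH3) meeting every constraint; each maps to a distinct set of atoms, giving 2 matches.

2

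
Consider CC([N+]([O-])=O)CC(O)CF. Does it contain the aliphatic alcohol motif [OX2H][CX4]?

The pattern [OX2H][CX4] describes a hydroxyl oxygen bound to an sp3 (X4) carbon — an aliphatic alcohol.
The molecule carries a hydroxyl group (-OH), whose atoms satisfy every constraint of the query, so the pattern matches.

Yes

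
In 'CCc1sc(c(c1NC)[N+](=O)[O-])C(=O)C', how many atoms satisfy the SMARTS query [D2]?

3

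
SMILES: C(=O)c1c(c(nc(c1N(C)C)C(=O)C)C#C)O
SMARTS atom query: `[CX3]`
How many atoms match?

The query [CX3] means: C with X3: aliphatic carbon with exactly 3 total connections.
Check the 17 heavy atoms by environment: 1× n (aromatic, X2) → no; 5× c (aromatic, X3) → no; 2× C (X2) → no; 2× C (X3) → match; 2× O (X1) → no; 1× O (X2) → no; 1× N (X3) → no; 3× C (X4) → no.
That gives 2 matching atoms.

2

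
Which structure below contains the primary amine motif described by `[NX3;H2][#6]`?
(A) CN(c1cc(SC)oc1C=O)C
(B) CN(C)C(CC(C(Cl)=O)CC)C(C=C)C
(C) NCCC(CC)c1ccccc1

C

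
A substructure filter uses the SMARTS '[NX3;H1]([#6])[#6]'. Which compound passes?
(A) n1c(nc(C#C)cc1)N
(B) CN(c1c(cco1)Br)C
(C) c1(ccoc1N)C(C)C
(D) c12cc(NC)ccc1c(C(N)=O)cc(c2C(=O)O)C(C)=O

[NX3;H1]([#6])[#6] describes a trivalent nitrogen with one H, bonded to two carbons (a secondary amine).
(A) has a primary amino group (-NH2) but the nitrogen has H2 and only one carbon neighbour.
(B) has a dimethylamino group (-N(CH3)2) but the nitrogen has H0, not H1.
(C) has a primary amino group (-NH2) but the nitrogen has H2 and only one carbon neighbour.
(D) contains an N-methylamino group (-NHCH3), which satisfies every atom and bond constraint.
So the answer is (D).

D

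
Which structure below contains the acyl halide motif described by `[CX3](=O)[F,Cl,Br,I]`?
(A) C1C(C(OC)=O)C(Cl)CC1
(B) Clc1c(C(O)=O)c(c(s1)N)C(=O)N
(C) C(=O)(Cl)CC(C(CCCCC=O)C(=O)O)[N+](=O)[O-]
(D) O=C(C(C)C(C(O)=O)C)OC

[CX3](=O)[F,Cl,Br,I] describes a carbonyl carbon bonded to a halogen (an acyl halide).
(A) has a methyl-ester group (-C(=O)OCH3) but the carbonyl is bonded to -O-C, not to a halogen.
(B) has a carboxylic acid group (-C(=O)OH) but the carbonyl is bonded to -OH, not to a halogen.
(C) contains an acyl chloride (-C(=O)Cl), which satisfies every atom and bond constraint.
(D) has a methyl-ester group (-C(=O)OCH3) but the carbonyl is bonded to -O-C, not to a halogen.
So the answer is (C).

C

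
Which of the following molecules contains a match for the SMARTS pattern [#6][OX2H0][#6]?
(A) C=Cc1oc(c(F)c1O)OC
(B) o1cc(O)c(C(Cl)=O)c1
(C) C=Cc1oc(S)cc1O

A

[#6][OX2H0][#6] describes an aliphatic oxygen bridging two carbons with no H on the oxygen (an ether).
(A) contains a methoxy ether (-OCH3), which satisfies every atom and bond constraint.
(B) has a hydroxyl group (-OH) but the oxygen has H1, not H0 bridging two carbons.
(C) has a hydroxyl group (-OH) but the oxygen has H1, not H0 bridging two carbons.
So the answer is (A).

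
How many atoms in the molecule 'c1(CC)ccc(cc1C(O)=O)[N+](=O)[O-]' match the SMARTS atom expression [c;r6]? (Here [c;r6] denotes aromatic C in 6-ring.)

6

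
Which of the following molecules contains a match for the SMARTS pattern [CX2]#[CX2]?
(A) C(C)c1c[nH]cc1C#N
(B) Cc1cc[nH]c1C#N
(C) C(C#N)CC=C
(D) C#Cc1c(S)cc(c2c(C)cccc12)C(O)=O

D

[CX2]#[CX2] describes a carbon-carbon triple bond (an alkyne).
(A) has a nitrile (-C#N) but the triple bond is C#N, not C#C.
(B) has a nitrile (-C#N) but the triple bond is C#N, not C#C.
(C) has a vinyl group (-CH=CH2) but the C=C is a double bond; both carbons are CX3, not CX2.
(D) contains an ethynyl group (-C#CH), which satisfies every atom and bond constraint.
So the answer is (D).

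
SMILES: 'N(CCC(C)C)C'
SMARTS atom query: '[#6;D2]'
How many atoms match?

The query [#6;D2] means: any carbon bonded to exactly two heavy atoms.
Check the 7 heavy atoms by environment: 2× C (D2) → match; 1× C (D3) → no; 3× C (D1) → no; 1× N (D2) → no.
That gives 2 matching atoms.

2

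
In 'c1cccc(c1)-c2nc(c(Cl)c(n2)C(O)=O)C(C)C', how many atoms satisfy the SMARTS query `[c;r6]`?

10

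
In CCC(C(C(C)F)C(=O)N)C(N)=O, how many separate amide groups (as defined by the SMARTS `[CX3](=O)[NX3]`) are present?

2

[CX3](=O)[NX3] is the SMARTS for an amide: a carbonyl carbon bonded to a trivalent nitrogen.
The molecule carries 2 separate instances of a primary amide (-C(=O)NH2) meeting every constraint; each maps to a distinct set of atoms, giving 2 matches.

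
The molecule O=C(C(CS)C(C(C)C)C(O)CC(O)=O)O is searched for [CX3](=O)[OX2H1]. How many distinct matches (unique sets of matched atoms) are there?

[CX3](=O)[OX2H1] is the SMARTS for a carboxylic acid: an sp2 carbon double-bonded to O and single-bonded to an -OH oxygen.
The molecule carries 2 separate instances of a carboxylic acid group (-C(=O)OH) meeting every constraint; each maps to a distinct set of atoms, giving 2 matches.

2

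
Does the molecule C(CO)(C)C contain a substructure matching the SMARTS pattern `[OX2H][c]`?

No

The pattern [OX2H][c] describes a hydroxyl oxygen attached to an aromatic carbon — a phenol.
The closest candidate here is a hydroxyl group (-OH), but the -OH is on an aliphatic carbon, not an aromatic c. No other fragment satisfies the full query, so there is no match.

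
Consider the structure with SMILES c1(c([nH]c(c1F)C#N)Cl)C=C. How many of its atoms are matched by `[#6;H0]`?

5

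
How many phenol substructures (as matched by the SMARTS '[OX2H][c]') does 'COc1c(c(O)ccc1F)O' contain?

[OX2H][c] is the SMARTS for a phenol: a hydroxyl oxygen attached to an aromatic carbon.
The molecule carries 2 separate instances of a hydroxyl group (-OH) meeting every constraint; each maps to a distinct set of atoms, giving 2 matches.

2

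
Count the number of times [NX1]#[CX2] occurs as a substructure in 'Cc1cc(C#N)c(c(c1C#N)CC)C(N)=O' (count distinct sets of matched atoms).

2

[NX1]#[CX2] is the SMARTS for a nitrile: a nitrogen triple-bonded to a two-connected carbon.
The molecule carries 2 separate instances of a nitrile (-C#N) meeting every constraint; each maps to a distinct set of atoms, giving 2 matches.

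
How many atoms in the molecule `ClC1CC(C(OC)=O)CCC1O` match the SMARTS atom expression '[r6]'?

6

Check the 12 heavy atoms by environment: 6× C (in 6-ring) → match; 1× Cl (acyclic) → no; 2× C (acyclic) → no; 3× O (acyclic) → no.
That gives 6 matching atoms.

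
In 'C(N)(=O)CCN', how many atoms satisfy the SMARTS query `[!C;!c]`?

The query [!C;!c] means: neither aliphatic nor aromatic carbon — same as [!#6].
Check the 6 heavy atoms by environment: 3× C → no; 2× N → match; 1× O → match.
Summing the matching environments: 2 + 1 = 3 matching atoms.

3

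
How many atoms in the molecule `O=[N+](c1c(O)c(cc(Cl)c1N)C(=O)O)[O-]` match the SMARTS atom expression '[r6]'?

6

The query [r6] means: r6 matches atoms in a six-membered ring.
Check the 15 heavy atoms by environment: 6× c (aromatic, in 6-ring) → match; 1× C (acyclic) → no; 4× O (acyclic) → no; 1× N (acyclic) → no; 1× N (charge +1, acyclic) → no; 1× O (charge -1, acyclic) → no; 1× Cl (acyclic) → no.
That gives 6 matching atoms.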